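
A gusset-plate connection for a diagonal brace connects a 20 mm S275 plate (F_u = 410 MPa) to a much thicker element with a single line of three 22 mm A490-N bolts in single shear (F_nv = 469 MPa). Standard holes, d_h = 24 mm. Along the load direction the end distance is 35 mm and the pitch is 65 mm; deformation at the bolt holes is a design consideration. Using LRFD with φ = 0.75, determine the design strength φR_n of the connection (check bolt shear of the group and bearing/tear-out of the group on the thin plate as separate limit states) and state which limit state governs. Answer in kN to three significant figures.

Bolt shear: A_b = π·22²/4 = 380.1 mm²; R_n = 469 × 380.1 × 3 × 1 / 1000 = 534.8 kN → 0.75 × 534.8 = 401 kN.
Bearing (1.2 l_c t F_u ≤ 2.4 d t F_u): upper limit = 2.4·22·20·410 / 1000 = 433 kN.
  Edge l_c = 35 − 24/2 = 23 → r_n = 226.3 kN; interior l_c = 65 − 24 = 41 → r_n = 403.4 kN.
  R_n,bearing = 1·226.3 + 2·403.4 = 1033 kN → 0.75 × 1033 = 775 kN.
Bolt shear governs: 401 kN.

401 kN (bolt shear governs)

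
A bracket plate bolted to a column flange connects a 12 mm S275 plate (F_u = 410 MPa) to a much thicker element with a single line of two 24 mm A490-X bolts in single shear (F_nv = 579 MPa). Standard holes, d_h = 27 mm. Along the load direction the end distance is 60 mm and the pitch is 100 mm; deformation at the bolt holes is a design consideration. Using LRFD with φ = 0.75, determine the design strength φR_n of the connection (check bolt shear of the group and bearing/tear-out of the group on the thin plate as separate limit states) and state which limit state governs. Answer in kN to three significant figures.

Bolt shear: A_b = π·24²/4 = 452.4 mm²; R_n = 579 × 452.4 × 2 × 1 / 1000 = 523.9 kN → 0.75 × 523.9 = 393 kN.
Bearing (1.2 l_c t F_u ≤ 2.4 d t F_u): upper limit = 2.4·24·12·410 / 1000 = 283.4 kN.
  Edge l_c = 60 − 27/2 = 46.5 → r_n = 274.5 kN; interior l_c = 100 − 27 = 73 → r_n = 283.4 kN.
  R_n,bearing = 1·274.5 + 1·283.4 = 557.9 kN → 0.75 × 557.9 = 418 kN.
Bolt shear governs: 393 kN.

393 kN (bolt shear governs)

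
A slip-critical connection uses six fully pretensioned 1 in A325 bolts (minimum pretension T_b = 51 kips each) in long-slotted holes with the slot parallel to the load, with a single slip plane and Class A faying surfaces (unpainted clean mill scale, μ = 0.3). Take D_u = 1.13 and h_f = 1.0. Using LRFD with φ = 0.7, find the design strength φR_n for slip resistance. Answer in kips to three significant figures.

72.6 kips

R_n = μ · D_u · h_f · T_b · n_s · n_b = 0.3 × 1.13 × 1.0 × 51 × 1 × 6 = 103.7 kips.
Design strength φR_n = 0.7 × 103.7 = 72.6 kips.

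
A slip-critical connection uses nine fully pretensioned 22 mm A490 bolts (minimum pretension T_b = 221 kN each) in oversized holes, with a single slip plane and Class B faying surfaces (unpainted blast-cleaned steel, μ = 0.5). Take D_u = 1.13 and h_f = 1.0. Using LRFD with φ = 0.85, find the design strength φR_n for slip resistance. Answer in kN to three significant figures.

R_n = μ · D_u · h_f · T_b · n_s · n_b = 0.5 × 1.13 × 1.0 × 221 × 1 × 9 = 1124 kN.
Design strength φR_n = 0.85 × 1124 = 955 kN.

955 kN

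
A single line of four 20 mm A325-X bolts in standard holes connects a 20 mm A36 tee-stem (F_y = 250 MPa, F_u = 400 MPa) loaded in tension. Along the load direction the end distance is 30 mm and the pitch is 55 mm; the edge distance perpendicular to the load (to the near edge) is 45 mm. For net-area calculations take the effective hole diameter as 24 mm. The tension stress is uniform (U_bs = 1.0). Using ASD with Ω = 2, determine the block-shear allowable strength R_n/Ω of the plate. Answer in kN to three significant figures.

398 kN

Shear plane L_v = 30 + 3·55 = 195 mm; A_gv = 195 × 20 = 3900 mm².
A_nv = (195 − 3.5·24) × 20 = 2220 mm².
A_nt = (45 − 0.5·24) × 20 = 660 mm².
0.6 F_u A_nv = 532.8 kN; 0.6 F_y A_gv = 585 kN → shear rupture governs the shear term.
R_n = 532.8 + 1.0 × 400 × 660 / 1000 = 796.8 kN.
Allowable strength R_n/Ω = 796.8 / 2 = 398 kN.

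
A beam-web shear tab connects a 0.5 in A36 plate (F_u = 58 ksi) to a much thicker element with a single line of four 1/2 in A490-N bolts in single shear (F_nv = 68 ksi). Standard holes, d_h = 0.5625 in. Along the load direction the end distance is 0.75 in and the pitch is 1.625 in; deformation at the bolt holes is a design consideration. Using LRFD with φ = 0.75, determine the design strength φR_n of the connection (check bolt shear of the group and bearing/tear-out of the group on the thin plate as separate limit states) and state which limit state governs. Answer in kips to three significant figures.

Bolt shear: A_b = π·0.5²/4 = 0.1963 in²; R_n = 68 × 0.1963 × 4 × 1 = 53.41 kips → 0.75 × 53.41 = 40.1 kips.
Bearing (1.2 l_c t F_u ≤ 2.4 d t F_u): upper limit = 2.4·0.5·0.5·58 = 34.8 kips.
  Edge l_c = 0.75 − 0.5625/2 = 0.4688 → r_n = 16.31 kips; interior l_c = 1.625 − 0.5625 = 1.062 → r_n = 34.8 kips.
  R_n,bearing = 1·16.31 + 3·34.8 = 120.7 kips → 0.75 × 120.7 = 90.5 kips.
Bolt shear governs: 40.1 kips.

40.1 kips (bolt shear governs)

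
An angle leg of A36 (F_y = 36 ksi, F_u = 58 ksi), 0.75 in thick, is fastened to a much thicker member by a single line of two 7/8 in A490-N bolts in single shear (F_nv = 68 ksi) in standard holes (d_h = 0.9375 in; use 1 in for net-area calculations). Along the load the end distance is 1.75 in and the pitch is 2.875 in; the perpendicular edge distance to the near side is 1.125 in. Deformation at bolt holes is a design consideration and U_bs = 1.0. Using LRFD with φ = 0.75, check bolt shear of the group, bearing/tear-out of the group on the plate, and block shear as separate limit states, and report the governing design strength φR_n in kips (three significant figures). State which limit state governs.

61.3 kips (bolt shear governs)

Bolt shear: A_b = π·0.875²/4 = 0.6013 in²; R_n = 68 × 0.6013 × 2 × 1 = 81.78 kips → 0.75 × 81.78 = 61.3 kips.
Bearing: edge l_c = 1.281, r_n = 66.88 kips; interior l_c = 1.938, r_n = 91.35 kips; R_n = 66.88 + 1·91.35 = 158.2 kips → 119 kips.
Block shear: A_gv = 3.469, A_nv = 2.344, A_nt = 0.4688 in²; R_n = min(0.6F_uA_nv, 0.6F_yA_gv) + U_bs·F_u·A_nt = 102.1 kips → 76.6 kips.
Bolt shear governs: 61.3 kips.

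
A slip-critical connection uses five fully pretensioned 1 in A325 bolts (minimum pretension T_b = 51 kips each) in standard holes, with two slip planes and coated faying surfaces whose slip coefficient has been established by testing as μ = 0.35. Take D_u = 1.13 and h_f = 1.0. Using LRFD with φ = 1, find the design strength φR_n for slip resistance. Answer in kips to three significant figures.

R_n = μ · D_u · h_f · T_b · n_s · n_b = 0.35 × 1.13 × 1.0 × 51 × 2 × 5 = 201.7 kips.
Design strength φR_n = 1 × 201.7 = 202 kips.

202 kips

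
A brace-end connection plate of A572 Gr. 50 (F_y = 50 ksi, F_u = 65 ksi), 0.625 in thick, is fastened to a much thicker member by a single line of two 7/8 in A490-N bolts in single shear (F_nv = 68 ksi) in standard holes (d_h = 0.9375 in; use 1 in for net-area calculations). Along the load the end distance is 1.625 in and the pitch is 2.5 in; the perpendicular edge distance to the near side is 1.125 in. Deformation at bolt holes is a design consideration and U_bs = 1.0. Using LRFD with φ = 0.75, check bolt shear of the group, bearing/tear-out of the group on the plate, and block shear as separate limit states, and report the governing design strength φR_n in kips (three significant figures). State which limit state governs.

61.3 kips (bolt shear governs)

Bolt shear: A_b = π·0.875²/4 = 0.6013 in²; R_n = 68 × 0.6013 × 2 × 1 = 81.78 kips → 0.75 × 81.78 = 61.3 kips.
Bearing: edge l_c = 1.156, r_n = 56.37 kips; interior l_c = 1.562, r_n = 76.17 kips; R_n = 56.37 + 1·76.17 = 132.5 kips → 99.4 kips.
Block shear: A_gv = 2.578, A_nv = 1.641, A_nt = 0.3906 in²; R_n = min(0.6F_uA_nv, 0.6F_yA_gv) + U_bs·F_u·A_nt = 89.38 kips → 67 kips.
Bolt shear governs: 61.3 kips.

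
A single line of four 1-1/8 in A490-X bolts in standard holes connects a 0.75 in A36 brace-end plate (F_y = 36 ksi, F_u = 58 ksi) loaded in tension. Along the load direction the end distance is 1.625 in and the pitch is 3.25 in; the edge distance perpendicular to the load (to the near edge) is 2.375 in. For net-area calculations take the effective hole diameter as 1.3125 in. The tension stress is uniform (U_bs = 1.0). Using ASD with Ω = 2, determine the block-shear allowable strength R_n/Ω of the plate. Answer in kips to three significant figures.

126 kips

Shear plane L_v = 1.625 + 3·3.25 = 11.38 in; A_gv = 11.38 × 0.75 = 8.531 in².
A_nv = (11.38 − 3.5·1.3125) × 0.75 = 5.086 in².
A_nt = (2.375 − 0.5·1.3125) × 0.75 = 1.289 in².
0.6 F_u A_nv = 177 kips; 0.6 F_y A_gv = 184.3 kips → shear rupture governs the shear term.
R_n = 177 + 1.0 × 58 × 1.289 = 251.8 kips.
Allowable strength R_n/Ω = 251.8 / 2 = 126 kips.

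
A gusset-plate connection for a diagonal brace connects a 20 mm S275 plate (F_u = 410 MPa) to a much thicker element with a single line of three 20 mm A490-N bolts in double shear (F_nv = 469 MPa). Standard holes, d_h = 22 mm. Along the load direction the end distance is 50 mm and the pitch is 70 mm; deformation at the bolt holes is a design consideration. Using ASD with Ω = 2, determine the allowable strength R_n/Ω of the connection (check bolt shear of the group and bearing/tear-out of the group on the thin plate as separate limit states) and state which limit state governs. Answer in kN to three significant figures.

Bolt shear: A_b = π·20²/4 = 314.2 mm²; R_n = 469 × 314.2 × 3 × 2 / 1000 = 884 kN → 884 / 2 = 442 kN.
Bearing (1.2 l_c t F_u ≤ 2.4 d t F_u): upper limit = 2.4·20·20·410 / 1000 = 393.6 kN.
  Edge l_c = 50 − 22/2 = 39 → r_n = 383.8 kN; interior l_c = 70 − 22 = 48 → r_n = 393.6 kN.
  R_n,bearing = 1·383.8 + 2·393.6 = 1171 kN → 1171 / 2 = 585 kN.
Bolt shear governs: 442 kN.

442 kN (bolt shear governs)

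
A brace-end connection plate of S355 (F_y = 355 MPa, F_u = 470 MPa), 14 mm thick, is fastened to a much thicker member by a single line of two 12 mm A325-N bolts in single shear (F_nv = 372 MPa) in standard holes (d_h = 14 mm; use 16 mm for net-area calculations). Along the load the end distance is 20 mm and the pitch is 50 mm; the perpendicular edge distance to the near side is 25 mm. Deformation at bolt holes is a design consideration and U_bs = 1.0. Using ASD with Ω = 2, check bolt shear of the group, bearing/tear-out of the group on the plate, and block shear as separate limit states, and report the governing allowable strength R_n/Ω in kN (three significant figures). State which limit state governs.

42.1 kN (bolt shear governs)

Bolt shear: A_b = π·12²/4 = 113.1 mm²; R_n = 372 × 113.1 × 2 × 1 / 1000 = 84.14 kN → 84.14 / 2 = 42.1 kN.
Bearing: edge l_c = 13, r_n = 102.6 kN; interior l_c = 36, r_n = 189.5 kN; R_n = 102.6 + 1·189.5 = 292.2 kN → 146 kN.
Block shear: A_gv = 980, A_nv = 644, A_nt = 238 mm²; R_n = min(0.6F_uA_nv, 0.6F_yA_gv) + U_bs·F_u·A_nt = 293.5 kN → 147 kN.
Bolt shear governs: 42.1 kN.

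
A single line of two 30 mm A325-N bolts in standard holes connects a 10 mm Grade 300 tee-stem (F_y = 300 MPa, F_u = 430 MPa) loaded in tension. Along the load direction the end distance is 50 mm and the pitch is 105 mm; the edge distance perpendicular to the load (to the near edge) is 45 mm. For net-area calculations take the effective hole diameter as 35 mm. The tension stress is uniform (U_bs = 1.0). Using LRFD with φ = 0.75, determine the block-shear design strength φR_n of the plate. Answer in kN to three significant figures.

Shear plane L_v = 50 + 1·105 = 155 mm; A_gv = 155 × 10 = 1550 mm².
A_nv = (155 − 1.5·35) × 10 = 1025 mm².
A_nt = (45 − 0.5·35) × 10 = 275 mm².
0.6 F_u A_nv = 264.4 kN; 0.6 F_y A_gv = 279 kN → shear rupture governs the shear term.
R_n = 264.4 + 1.0 × 430 × 275 / 1000 = 382.7 kN.
Design strength φR_n = 0.75 × 382.7 = 287 kN.

287 kN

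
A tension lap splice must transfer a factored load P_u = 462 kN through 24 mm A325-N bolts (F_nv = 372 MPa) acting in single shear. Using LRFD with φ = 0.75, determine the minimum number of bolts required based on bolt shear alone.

4 bolts

A_b = π·24²/4 = 452.4 mm².
Per-bolt design strength φR_n = 0.75 × 372 × 452.4 × 1 / 1000 = 126.2 kN.
n ≥ 462 / 126.2 = 3.66 → use 4 bolts.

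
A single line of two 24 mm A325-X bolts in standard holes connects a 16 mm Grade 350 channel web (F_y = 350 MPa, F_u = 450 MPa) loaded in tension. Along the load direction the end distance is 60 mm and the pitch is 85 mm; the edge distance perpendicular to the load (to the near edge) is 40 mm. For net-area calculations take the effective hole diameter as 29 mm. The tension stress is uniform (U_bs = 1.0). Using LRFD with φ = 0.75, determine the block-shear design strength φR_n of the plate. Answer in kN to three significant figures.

Shear plane L_v = 60 + 1·85 = 145 mm; A_gv = 145 × 16 = 2320 mm².
A_nv = (145 − 1.5·29) × 16 = 1624 mm².
A_nt = (40 − 0.5·29) × 16 = 408 mm².
0.6 F_u A_nv = 438.5 kN; 0.6 F_y A_gv = 487.2 kN → shear rupture governs the shear term.
R_n = 438.5 + 1.0 × 450 × 408 / 1000 = 622.1 kN.
Design strength φR_n = 0.75 × 622.1 = 467 kN.

467 kN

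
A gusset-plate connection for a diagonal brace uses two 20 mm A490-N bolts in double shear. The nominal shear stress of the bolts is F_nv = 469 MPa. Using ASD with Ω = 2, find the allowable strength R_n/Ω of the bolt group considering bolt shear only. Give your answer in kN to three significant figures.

A_b = π × 20² / 4 = 314.2 mm².
R_n = F_nv · A_b · n · n_s = 469 × 314.2 × 2 × 2 / 1000 = 589.4 kN.
Allowable strength R_n/Ω = 589.4 / 2 = 295 kN.

295 kN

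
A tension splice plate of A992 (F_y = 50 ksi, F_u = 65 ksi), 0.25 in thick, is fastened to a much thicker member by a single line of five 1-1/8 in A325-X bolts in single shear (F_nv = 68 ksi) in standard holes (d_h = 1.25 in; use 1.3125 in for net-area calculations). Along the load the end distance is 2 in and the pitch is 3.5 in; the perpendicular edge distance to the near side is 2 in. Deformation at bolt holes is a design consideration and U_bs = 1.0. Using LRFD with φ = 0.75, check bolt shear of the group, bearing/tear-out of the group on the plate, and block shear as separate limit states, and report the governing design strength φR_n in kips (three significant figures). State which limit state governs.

Bolt shear: A_b = π·1.125²/4 = 0.994 in²; R_n = 68 × 0.994 × 5 × 1 = 338 kips → 0.75 × 338 = 253 kips.
Bearing: edge l_c = 1.375, r_n = 26.81 kips; interior l_c = 2.25, r_n = 43.87 kips; R_n = 26.81 + 4·43.87 = 202.3 kips → 152 kips.
Block shear: A_gv = 4, A_nv = 2.523, A_nt = 0.3359 in²; R_n = min(0.6F_uA_nv, 0.6F_yA_gv) + U_bs·F_u·A_nt = 120.2 kips → 90.2 kips.
Block shear governs: 90.2 kips.

90.2 kips (block shear governs)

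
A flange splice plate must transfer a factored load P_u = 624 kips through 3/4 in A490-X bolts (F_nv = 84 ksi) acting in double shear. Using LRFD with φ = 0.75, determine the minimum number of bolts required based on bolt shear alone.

A_b = π·0.75²/4 = 0.4418 in².
Per-bolt design strength φR_n = 0.75 × 84 × 0.4418 × 2 = 55.67 kips.
n ≥ 624 / 55.67 = 11.21 → use 12 bolts.

12 bolts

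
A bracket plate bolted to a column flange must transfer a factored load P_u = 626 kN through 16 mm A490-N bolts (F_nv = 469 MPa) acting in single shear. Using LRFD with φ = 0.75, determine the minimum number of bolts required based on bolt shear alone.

9 bolts

A_b = π·16²/4 = 201.1 mm².
Per-bolt design strength φR_n = 0.75 × 469 × 201.1 × 1 / 1000 = 70.72 kN.
n ≥ 626 / 70.72 = 8.851 → use 9 bolts.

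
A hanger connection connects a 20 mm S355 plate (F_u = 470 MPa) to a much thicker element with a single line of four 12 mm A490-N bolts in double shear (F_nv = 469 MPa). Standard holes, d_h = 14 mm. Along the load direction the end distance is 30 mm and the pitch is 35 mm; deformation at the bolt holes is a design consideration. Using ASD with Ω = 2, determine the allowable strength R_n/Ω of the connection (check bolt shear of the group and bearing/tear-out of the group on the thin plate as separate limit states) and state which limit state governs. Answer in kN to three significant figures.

212 kN (bolt shear governs)

Bolt shear: A_b = π·12²/4 = 113.1 mm²; R_n = 469 × 113.1 × 4 × 2 / 1000 = 424.3 kN → 424.3 / 2 = 212 kN.
Bearing (1.2 l_c t F_u ≤ 2.4 d t F_u): upper limit = 2.4·12·20·470 / 1000 = 270.7 kN.
  Edge l_c = 30 − 14/2 = 23 → r_n = 259.4 kN; interior l_c = 35 − 14 = 21 → r_n = 236.9 kN.
  R_n,bearing = 1·259.4 + 3·236.9 = 970.1 kN → 970.1 / 2 = 485 kN.
Bolt shear governs: 212 kN.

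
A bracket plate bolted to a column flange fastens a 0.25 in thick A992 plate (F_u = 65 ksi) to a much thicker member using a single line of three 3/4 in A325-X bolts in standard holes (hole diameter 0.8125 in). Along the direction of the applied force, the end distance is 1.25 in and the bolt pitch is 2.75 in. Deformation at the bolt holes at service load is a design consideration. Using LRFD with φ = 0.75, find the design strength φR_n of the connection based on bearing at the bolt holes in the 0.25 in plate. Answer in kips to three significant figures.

56.2 kips

Per bolt r_n = 1.2 l_c t F_u ≤ 2.4 d t F_u; upper limit = 2.4 × 0.75 × 0.25 × 65 = 29.25 kips.
Edge bolt: l_c = 1.25 − 0.8125/2 = 0.8438 in → 1.2 × 0.8438 × 0.25 × 65 = 16.45 → r_n = 16.45 kips.
Interior bolts: l_c = 2.75 − 0.8125 = 1.938 in → 1.2 × 1.938 × 0.25 × 65 = 37.78 → r_n = 29.25 kips.
R_n = 1 × 16.45 + 2 × 29.25 = 74.95 kips.
Design strength φR_n = 0.75 × 74.95 = 56.2 kips.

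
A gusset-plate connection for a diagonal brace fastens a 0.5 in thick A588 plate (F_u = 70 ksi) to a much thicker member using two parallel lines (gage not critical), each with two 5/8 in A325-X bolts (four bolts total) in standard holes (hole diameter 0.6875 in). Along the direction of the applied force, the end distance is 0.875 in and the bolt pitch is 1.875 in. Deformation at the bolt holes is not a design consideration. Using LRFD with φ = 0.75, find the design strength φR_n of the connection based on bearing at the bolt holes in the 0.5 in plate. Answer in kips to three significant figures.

Per bolt r_n = 1.5 l_c t F_u ≤ 3.0 d t F_u; upper limit = 3.0 × 0.625 × 0.5 × 70 = 65.62 kips.
Edge bolt: l_c = 0.875 − 0.6875/2 = 0.5312 in → 1.5 × 0.5312 × 0.5 × 70 = 27.89 → r_n = 27.89 kips.
Interior bolts: l_c = 1.875 − 0.6875 = 1.188 in → 1.5 × 1.188 × 0.5 × 70 = 62.34 → r_n = 62.34 kips.
R_n = 2 × 27.89 + 2 × 62.34 = 180.5 kips.
Design strength φR_n = 0.75 × 180.5 = 135 kips.

135 kips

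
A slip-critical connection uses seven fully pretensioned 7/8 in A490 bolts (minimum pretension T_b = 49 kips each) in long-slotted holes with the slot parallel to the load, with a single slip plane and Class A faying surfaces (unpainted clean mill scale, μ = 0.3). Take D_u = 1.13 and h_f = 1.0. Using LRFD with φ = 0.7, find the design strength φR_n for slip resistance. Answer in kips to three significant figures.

R_n = μ · D_u · h_f · T_b · n_s · n_b = 0.3 × 1.13 × 1.0 × 49 × 1 × 7 = 116.3 kips.
Design strength φR_n = 0.7 × 116.3 = 81.4 kips.

81.4 kips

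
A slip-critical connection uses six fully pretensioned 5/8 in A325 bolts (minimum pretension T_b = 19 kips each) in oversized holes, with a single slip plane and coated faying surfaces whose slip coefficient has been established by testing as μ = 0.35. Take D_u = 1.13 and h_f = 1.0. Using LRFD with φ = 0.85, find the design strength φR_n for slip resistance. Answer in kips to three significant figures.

R_n = μ · D_u · h_f · T_b · n_s · n_b = 0.35 × 1.13 × 1.0 × 19 × 1 × 6 = 45.09 kips.
Design strength φR_n = 0.85 × 45.09 = 38.3 kips.

38.3 kips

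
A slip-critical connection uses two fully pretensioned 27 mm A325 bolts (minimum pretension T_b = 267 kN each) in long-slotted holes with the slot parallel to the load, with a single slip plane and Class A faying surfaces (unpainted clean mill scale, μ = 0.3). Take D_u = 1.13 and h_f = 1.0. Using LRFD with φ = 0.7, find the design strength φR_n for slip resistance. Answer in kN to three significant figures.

127 kN

R_n = μ · D_u · h_f · T_b · n_s · n_b = 0.3 × 1.13 × 1.0 × 267 × 1 × 2 = 181 kN.
Design strength φR_n = 0.7 × 181 = 127 kN.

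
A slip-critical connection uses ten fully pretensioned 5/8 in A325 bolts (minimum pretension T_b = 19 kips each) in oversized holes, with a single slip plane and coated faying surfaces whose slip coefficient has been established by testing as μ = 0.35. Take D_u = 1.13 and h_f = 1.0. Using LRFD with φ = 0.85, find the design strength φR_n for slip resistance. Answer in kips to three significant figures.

63.9 kips

R_n = μ · D_u · h_f · T_b · n_s · n_b = 0.35 × 1.13 × 1.0 × 19 × 1 × 10 = 75.14 kips.
Design strength φR_n = 0.85 × 75.14 = 63.9 kips.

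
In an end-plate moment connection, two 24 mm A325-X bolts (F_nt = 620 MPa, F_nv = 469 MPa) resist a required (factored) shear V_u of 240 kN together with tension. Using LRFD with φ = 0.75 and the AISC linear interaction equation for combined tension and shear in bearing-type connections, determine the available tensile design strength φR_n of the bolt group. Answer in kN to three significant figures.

230 kN

A_b = π·24²/4 = 452.4 mm²; f_rv = 240 × 1000 / (2 × 452.4) = 265.3 MPa.
F'_nt = 1.3 F_nt − (F_nt / φF_nv) f_rv = 1.3·620 − (620/(0.75·469))·265.3 = 338.5 MPa, capped at F_nt → F'_nt = 338.5 MPa.
R_n = F'_nt · A_b · n = 338.5 × 452.4 × 2 / 1000 = 306.2 kN.
Design strength φR_n = 0.75 × 306.2 = 230 kN.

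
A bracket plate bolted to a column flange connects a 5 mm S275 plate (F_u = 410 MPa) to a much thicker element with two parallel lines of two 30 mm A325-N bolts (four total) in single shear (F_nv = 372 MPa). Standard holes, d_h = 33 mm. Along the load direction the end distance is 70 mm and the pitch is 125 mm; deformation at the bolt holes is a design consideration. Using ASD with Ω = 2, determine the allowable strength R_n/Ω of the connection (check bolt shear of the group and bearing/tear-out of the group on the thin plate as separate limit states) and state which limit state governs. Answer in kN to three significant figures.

Bolt shear: A_b = π·30²/4 = 706.9 mm²; R_n = 372 × 706.9 × 4 × 1 / 1000 = 1052 kN → 1052 / 2 = 526 kN.
Bearing (1.2 l_c t F_u ≤ 2.4 d t F_u): upper limit = 2.4·30·5·410 / 1000 = 147.6 kN.
  Edge l_c = 70 − 33/2 = 53.5 → r_n = 131.6 kN; interior l_c = 125 − 33 = 92 → r_n = 147.6 kN.
  R_n,bearing = 2·131.6 + 2·147.6 = 558.4 kN → 558.4 / 2 = 279 kN.
Bearing governs: 279 kN.

279 kN (bearing governs)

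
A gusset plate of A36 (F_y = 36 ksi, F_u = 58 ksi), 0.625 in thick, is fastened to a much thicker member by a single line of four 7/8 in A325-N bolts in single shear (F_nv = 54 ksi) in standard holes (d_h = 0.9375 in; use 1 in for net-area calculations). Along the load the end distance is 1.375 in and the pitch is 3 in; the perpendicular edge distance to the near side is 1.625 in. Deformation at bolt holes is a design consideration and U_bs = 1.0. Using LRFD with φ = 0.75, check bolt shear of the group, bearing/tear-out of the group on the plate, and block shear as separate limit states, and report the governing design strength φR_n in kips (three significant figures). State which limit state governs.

97.4 kips (bolt shear governs)

Bolt shear: A_b = π·0.875²/4 = 0.6013 in²; R_n = 54 × 0.6013 × 4 × 1 = 129.9 kips → 0.75 × 129.9 = 97.4 kips.
Bearing: edge l_c = 0.9062, r_n = 39.42 kips; interior l_c = 2.062, r_n = 76.12 kips; R_n = 39.42 + 3·76.12 = 267.8 kips → 201 kips.
Block shear: A_gv = 6.484, A_nv = 4.297, A_nt = 0.7031 in²; R_n = min(0.6F_uA_nv, 0.6F_yA_gv) + U_bs·F_u·A_nt = 180.8 kips → 136 kips.
Bolt shear governs: 97.4 kips.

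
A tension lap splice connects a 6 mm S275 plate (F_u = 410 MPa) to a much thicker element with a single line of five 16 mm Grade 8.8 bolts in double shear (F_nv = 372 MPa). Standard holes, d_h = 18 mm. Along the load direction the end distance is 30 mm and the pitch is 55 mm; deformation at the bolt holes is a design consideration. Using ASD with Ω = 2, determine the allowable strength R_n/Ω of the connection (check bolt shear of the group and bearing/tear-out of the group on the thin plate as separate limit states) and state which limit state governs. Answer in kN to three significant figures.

Bolt shear: A_b = π·16²/4 = 201.1 mm²; R_n = 372 × 201.1 × 5 × 2 / 1000 = 748 kN → 748 / 2 = 374 kN.
Bearing (1.2 l_c t F_u ≤ 2.4 d t F_u): upper limit = 2.4·16·6·410 / 1000 = 94.46 kN.
  Edge l_c = 30 − 18/2 = 21 → r_n = 61.99 kN; interior l_c = 55 − 18 = 37 → r_n = 94.46 kN.
  R_n,bearing = 1·61.99 + 4·94.46 = 439.8 kN → 439.8 / 2 = 220 kN.
Bearing governs: 220 kN.

220 kN (bearing governs)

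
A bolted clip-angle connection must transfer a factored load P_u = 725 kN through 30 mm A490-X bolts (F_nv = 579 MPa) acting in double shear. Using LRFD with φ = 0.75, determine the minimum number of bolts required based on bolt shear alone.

A_b = π·30²/4 = 706.9 mm².
Per-bolt design strength φR_n = 0.75 × 579 × 706.9 × 2 / 1000 = 613.9 kN.
n ≥ 725 / 613.9 = 1.181 → use 2 bolts.

2 bolts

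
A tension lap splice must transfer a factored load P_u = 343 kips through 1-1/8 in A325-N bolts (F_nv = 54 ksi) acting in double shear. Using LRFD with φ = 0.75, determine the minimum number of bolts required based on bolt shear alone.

5 bolts

A_b = π·1.125²/4 = 0.994 in².
Per-bolt design strength φR_n = 0.75 × 54 × 0.994 × 2 = 80.52 kips.
n ≥ 343 / 80.52 = 4.26 → use 5 bolts.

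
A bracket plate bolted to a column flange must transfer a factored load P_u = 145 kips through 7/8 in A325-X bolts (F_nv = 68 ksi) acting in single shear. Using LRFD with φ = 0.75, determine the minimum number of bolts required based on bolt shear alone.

A_b = π·0.875²/4 = 0.6013 in².
Per-bolt design strength φR_n = 0.75 × 68 × 0.6013 × 1 = 30.67 kips.
n ≥ 145 / 30.67 = 4.728 → use 5 bolts.

5 bolts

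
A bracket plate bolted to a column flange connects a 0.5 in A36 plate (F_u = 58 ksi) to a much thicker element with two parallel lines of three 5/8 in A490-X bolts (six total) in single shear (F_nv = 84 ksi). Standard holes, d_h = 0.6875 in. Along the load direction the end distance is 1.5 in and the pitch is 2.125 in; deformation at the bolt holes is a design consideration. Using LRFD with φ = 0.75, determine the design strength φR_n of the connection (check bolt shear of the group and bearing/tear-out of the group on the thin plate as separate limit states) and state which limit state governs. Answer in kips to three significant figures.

Bolt shear: A_b = π·0.625²/4 = 0.3068 in²; R_n = 84 × 0.3068 × 6 × 1 = 154.6 kips → 0.75 × 154.6 = 116 kips.
Bearing (1.2 l_c t F_u ≤ 2.4 d t F_u): upper limit = 2.4·0.625·0.5·58 = 43.5 kips.
  Edge l_c = 1.5 − 0.6875/2 = 1.156 → r_n = 40.24 kips; interior l_c = 2.125 − 0.6875 = 1.438 → r_n = 43.5 kips.
  R_n,bearing = 2·40.24 + 4·43.5 = 254.5 kips → 0.75 × 254.5 = 191 kips.
Bolt shear governs: 116 kips.

116 kips (bolt shear governs)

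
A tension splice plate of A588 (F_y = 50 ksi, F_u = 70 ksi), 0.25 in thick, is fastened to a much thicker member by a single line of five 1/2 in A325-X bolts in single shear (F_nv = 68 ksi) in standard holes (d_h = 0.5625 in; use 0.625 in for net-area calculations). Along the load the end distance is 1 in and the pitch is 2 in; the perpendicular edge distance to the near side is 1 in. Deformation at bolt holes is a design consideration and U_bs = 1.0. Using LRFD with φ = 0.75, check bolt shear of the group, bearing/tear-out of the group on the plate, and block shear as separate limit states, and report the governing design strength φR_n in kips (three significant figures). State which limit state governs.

50.1 kips (bolt shear governs)

Bolt shear: A_b = π·0.5²/4 = 0.1963 in²; R_n = 68 × 0.1963 × 5 × 1 = 66.76 kips → 0.75 × 66.76 = 50.1 kips.
Bearing: edge l_c = 0.7188, r_n = 15.09 kips; interior l_c = 1.438, r_n = 21 kips; R_n = 15.09 + 4·21 = 99.09 kips → 74.3 kips.
Block shear: A_gv = 2.25, A_nv = 1.547, A_nt = 0.1719 in²; R_n = min(0.6F_uA_nv, 0.6F_yA_gv) + U_bs·F_u·A_nt = 77 kips → 57.8 kips.
Bolt shear governs: 50.1 kips.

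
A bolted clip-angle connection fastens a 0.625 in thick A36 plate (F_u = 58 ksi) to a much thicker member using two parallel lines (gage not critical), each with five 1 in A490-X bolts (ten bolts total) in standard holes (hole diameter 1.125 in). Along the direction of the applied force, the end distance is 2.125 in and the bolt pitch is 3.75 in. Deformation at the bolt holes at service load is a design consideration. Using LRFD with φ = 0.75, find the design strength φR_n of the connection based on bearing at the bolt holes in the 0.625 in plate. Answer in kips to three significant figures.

Per bolt r_n = 1.2 l_c t F_u ≤ 2.4 d t F_u; upper limit = 2.4 × 1 × 0.625 × 58 = 87 kips.
Edge bolt: l_c = 2.125 − 1.125/2 = 1.562 in → 1.2 × 1.562 × 0.625 × 58 = 67.97 → r_n = 67.97 kips.
Interior bolts: l_c = 3.75 − 1.125 = 2.625 in → 1.2 × 2.625 × 0.625 × 58 = 114.2 → r_n = 87 kips.
R_n = 2 × 67.97 + 8 × 87 = 831.9 kips.
Design strength φR_n = 0.75 × 831.9 = 624 kips.

624 kips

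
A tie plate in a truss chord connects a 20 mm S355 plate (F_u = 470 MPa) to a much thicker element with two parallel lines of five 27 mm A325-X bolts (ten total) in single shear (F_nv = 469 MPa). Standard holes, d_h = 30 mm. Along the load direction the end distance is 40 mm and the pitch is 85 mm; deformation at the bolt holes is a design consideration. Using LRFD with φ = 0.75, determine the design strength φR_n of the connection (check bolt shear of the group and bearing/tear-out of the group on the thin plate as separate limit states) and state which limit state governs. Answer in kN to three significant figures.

2010 kN (bolt shear governs)

Bolt shear: A_b = π·27²/4 = 572.6 mm²; R_n = 469 × 572.6 × 10 × 1 / 1000 = 2685 kN → 0.75 × 2685 = 2010 kN.
Bearing (1.2 l_c t F_u ≤ 2.4 d t F_u): upper limit = 2.4·27·20·470 / 1000 = 609.1 kN.
  Edge l_c = 40 − 30/2 = 25 → r_n = 282 kN; interior l_c = 85 − 30 = 55 → r_n = 609.1 kN.
  R_n,bearing = 2·282 + 8·609.1 = 5437 kN → 0.75 × 5437 = 4080 kN.
Bolt shear governs: 2010 kN.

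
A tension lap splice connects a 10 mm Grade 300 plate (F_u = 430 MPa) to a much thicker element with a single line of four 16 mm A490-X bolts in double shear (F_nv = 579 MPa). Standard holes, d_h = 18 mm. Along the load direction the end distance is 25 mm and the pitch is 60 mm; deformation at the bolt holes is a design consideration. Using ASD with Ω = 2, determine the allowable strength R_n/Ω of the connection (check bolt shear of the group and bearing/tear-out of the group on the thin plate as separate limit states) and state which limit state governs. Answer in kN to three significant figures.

Bolt shear: A_b = π·16²/4 = 201.1 mm²; R_n = 579 × 201.1 × 4 × 2 / 1000 = 931.3 kN → 931.3 / 2 = 466 kN.
Bearing (1.2 l_c t F_u ≤ 2.4 d t F_u): upper limit = 2.4·16·10·430 / 1000 = 165.1 kN.
  Edge l_c = 25 − 18/2 = 16 → r_n = 82.56 kN; interior l_c = 60 − 18 = 42 → r_n = 165.1 kN.
  R_n,bearing = 1·82.56 + 3·165.1 = 577.9 kN → 577.9 / 2 = 289 kN.
Bearing governs: 289 kN.

289 kN (bearing governs)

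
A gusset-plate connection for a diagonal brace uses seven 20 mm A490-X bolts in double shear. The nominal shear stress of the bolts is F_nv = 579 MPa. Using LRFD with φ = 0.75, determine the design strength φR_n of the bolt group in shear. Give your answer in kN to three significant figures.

A_b = π × 20² / 4 = 314.2 mm².
R_n = F_nv · A_b · n · n_s = 579 × 314.2 × 7 × 2 / 1000 = 2547 kN.
Design strength φR_n = 0.75 × 2547 = 1910 kN.

1910 kN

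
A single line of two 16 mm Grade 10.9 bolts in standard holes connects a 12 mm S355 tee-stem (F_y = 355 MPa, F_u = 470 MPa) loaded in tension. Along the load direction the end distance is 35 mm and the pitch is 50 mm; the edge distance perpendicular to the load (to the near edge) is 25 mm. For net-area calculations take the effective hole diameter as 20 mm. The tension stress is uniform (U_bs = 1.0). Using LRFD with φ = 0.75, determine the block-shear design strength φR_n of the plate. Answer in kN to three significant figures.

203 kN

Shear plane L_v = 35 + 1·50 = 85 mm; A_gv = 85 × 12 = 1020 mm².
A_nv = (85 − 1.5·20) × 12 = 660 mm².
A_nt = (25 − 0.5·20) × 12 = 180 mm².
0.6 F_u A_nv = 186.1 kN; 0.6 F_y A_gv = 217.3 kN → shear rupture governs the shear term.
R_n = 186.1 + 1.0 × 470 × 180 / 1000 = 270.7 kN.
Design strength φR_n = 0.75 × 270.7 = 203 kN.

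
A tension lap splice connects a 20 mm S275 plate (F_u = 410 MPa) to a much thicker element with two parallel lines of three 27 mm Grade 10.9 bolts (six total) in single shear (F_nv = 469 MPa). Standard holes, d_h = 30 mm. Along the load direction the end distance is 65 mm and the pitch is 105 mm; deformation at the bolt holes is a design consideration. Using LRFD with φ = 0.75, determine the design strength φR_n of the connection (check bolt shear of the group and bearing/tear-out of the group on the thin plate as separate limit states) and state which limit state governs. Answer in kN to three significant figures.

Bolt shear: A_b = π·27²/4 = 572.6 mm²; R_n = 469 × 572.6 × 6 × 1 / 1000 = 1611 kN → 0.75 × 1611 = 1210 kN.
Bearing (1.2 l_c t F_u ≤ 2.4 d t F_u): upper limit = 2.4·27·20·410 / 1000 = 531.4 kN.
  Edge l_c = 65 − 30/2 = 50 → r_n = 492 kN; interior l_c = 105 − 30 = 75 → r_n = 531.4 kN.
  R_n,bearing = 2·492 + 4·531.4 = 3109 kN → 0.75 × 3109 = 2330 kN.
Bolt shear governs: 1210 kN.

1210 kN (bolt shear governs)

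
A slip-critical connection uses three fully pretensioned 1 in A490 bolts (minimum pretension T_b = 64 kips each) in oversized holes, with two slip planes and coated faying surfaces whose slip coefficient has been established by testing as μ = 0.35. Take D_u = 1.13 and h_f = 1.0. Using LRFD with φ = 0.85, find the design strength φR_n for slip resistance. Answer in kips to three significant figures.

R_n = μ · D_u · h_f · T_b · n_s · n_b = 0.35 × 1.13 × 1.0 × 64 × 2 × 3 = 151.9 kips.
Design strength φR_n = 0.85 × 151.9 = 129 kips.

129 kips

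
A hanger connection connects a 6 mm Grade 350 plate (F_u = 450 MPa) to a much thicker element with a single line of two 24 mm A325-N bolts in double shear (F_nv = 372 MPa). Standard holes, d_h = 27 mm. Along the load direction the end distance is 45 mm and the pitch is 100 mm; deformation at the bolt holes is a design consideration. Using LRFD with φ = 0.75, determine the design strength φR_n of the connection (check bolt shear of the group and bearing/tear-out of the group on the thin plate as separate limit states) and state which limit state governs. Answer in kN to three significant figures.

193 kN (bearing governs)

Bolt shear: A_b = π·24²/4 = 452.4 mm²; R_n = 372 × 452.4 × 2 × 2 / 1000 = 673.2 kN → 0.75 × 673.2 = 505 kN.
Bearing (1.2 l_c t F_u ≤ 2.4 d t F_u): upper limit = 2.4·24·6·450 / 1000 = 155.5 kN.
  Edge l_c = 45 − 27/2 = 31.5 → r_n = 102.1 kN; interior l_c = 100 − 27 = 73 → r_n = 155.5 kN.
  R_n,bearing = 1·102.1 + 1·155.5 = 257.6 kN → 0.75 × 257.6 = 193 kN.
Bearing governs: 193 kN.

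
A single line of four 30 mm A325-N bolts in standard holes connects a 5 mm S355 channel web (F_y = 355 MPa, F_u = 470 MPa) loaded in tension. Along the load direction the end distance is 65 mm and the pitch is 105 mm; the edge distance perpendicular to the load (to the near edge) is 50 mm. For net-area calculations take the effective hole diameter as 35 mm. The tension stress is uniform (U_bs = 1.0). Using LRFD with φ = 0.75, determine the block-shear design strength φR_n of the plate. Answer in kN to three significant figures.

Shear plane L_v = 65 + 3·105 = 380 mm; A_gv = 380 × 5 = 1900 mm².
A_nv = (380 − 3.5·35) × 5 = 1288 mm².
A_nt = (50 − 0.5·35) × 5 = 162.5 mm².
0.6 F_u A_nv = 363.1 kN; 0.6 F_y A_gv = 404.7 kN → shear rupture governs the shear term.
R_n = 363.1 + 1.0 × 470 × 162.5 / 1000 = 439.4 kN.
Design strength φR_n = 0.75 × 439.4 = 330 kN.

330 kN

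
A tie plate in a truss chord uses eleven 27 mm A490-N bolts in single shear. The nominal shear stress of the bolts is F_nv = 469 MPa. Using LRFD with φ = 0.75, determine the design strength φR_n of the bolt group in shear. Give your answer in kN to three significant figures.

A_b = π × 27² / 4 = 572.6 mm².
R_n = F_nv · A_b · n · n_s = 469 × 572.6 × 11 × 1 / 1000 = 2954 kN.
Design strength φR_n = 0.75 × 2954 = 2220 kN.

2220 kN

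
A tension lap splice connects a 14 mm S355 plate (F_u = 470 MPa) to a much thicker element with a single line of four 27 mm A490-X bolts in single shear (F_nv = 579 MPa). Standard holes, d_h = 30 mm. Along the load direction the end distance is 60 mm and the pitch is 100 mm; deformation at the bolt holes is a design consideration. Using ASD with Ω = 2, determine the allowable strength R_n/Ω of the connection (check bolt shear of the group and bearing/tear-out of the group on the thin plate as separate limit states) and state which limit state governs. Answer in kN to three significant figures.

Bolt shear: A_b = π·27²/4 = 572.6 mm²; R_n = 579 × 572.6 × 4 × 1 / 1000 = 1326 kN → 1326 / 2 = 663 kN.
Bearing (1.2 l_c t F_u ≤ 2.4 d t F_u): upper limit = 2.4·27·14·470 / 1000 = 426.4 kN.
  Edge l_c = 60 − 30/2 = 45 → r_n = 355.3 kN; interior l_c = 100 − 30 = 70 → r_n = 426.4 kN.
  R_n,bearing = 1·355.3 + 3·426.4 = 1634 kN → 1634 / 2 = 817 kN.
Bolt shear governs: 663 kN.

663 kN (bolt shear governs)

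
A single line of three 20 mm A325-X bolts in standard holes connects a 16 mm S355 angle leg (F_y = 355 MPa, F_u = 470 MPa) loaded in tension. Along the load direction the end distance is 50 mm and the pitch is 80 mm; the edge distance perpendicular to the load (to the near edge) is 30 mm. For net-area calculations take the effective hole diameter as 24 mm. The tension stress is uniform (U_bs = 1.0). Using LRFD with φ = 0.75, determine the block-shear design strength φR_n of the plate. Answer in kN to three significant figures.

609 kN

Shear plane L_v = 50 + 2·80 = 210 mm; A_gv = 210 × 16 = 3360 mm².
A_nv = (210 − 2.5·24) × 16 = 2400 mm².
A_nt = (30 − 0.5·24) × 16 = 288 mm².
0.6 F_u A_nv = 676.8 kN; 0.6 F_y A_gv = 715.7 kN → shear rupture governs the shear term.
R_n = 676.8 + 1.0 × 470 × 288 / 1000 = 812.2 kN.
Design strength φR_n = 0.75 × 812.2 = 609 kN.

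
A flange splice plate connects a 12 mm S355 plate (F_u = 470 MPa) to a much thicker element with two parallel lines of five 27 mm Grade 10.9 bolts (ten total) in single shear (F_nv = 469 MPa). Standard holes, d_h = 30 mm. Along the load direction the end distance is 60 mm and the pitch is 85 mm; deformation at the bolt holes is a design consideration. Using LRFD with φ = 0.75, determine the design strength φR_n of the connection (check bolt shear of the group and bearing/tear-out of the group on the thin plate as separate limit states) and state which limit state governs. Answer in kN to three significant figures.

2010 kN (bolt shear governs)

Bolt shear: A_b = π·27²/4 = 572.6 mm²; R_n = 469 × 572.6 × 10 × 1 / 1000 = 2685 kN → 0.75 × 2685 = 2010 kN.
Bearing (1.2 l_c t F_u ≤ 2.4 d t F_u): upper limit = 2.4·27·12·470 / 1000 = 365.5 kN.
  Edge l_c = 60 − 30/2 = 45 → r_n = 304.6 kN; interior l_c = 85 − 30 = 55 → r_n = 365.5 kN.
  R_n,bearing = 2·304.6 + 8·365.5 = 3533 kN → 0.75 × 3533 = 2650 kN.
Bolt shear governs: 2010 kN.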